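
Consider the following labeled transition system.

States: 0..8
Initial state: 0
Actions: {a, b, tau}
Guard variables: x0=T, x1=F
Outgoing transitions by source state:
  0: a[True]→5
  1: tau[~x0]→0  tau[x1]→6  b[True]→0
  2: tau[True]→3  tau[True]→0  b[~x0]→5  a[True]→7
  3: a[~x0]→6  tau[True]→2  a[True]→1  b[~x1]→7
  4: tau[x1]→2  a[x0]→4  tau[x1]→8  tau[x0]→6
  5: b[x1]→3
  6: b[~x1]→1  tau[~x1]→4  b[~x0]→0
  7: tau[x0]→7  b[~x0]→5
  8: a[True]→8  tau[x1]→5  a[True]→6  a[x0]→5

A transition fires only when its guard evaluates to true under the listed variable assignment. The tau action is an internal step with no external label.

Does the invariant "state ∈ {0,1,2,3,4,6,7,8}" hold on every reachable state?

Answer: INVARIANT VIOLATED at state 5

Analysis:
Inv-set: {0,1,2,3,4,6,7,8}
Reachable = {0,5}
  0: safe
  5: ✗ unsafe
reach 5 via a — violates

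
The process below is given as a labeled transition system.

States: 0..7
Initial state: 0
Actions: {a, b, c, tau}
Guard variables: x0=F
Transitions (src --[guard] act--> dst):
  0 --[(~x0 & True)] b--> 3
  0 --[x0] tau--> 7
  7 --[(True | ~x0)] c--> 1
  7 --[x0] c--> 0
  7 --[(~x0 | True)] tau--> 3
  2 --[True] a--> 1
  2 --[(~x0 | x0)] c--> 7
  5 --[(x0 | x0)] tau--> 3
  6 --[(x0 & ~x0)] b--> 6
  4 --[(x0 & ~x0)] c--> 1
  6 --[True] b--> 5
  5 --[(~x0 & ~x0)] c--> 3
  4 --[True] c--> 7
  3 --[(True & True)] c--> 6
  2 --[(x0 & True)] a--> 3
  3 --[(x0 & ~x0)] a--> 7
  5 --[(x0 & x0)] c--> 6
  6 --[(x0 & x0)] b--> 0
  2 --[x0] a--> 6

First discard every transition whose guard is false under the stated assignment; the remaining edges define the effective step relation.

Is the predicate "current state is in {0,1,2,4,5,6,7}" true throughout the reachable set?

Answer: INVARIANT VIOLATED at state 3

Working:
Safe = {0,1,2,4,5,6,7}
Reachable = {0,3,5,6}
  0: ok
  3: ✗ unsafe
  5: ok
  6: ok
reach 3 via b — violates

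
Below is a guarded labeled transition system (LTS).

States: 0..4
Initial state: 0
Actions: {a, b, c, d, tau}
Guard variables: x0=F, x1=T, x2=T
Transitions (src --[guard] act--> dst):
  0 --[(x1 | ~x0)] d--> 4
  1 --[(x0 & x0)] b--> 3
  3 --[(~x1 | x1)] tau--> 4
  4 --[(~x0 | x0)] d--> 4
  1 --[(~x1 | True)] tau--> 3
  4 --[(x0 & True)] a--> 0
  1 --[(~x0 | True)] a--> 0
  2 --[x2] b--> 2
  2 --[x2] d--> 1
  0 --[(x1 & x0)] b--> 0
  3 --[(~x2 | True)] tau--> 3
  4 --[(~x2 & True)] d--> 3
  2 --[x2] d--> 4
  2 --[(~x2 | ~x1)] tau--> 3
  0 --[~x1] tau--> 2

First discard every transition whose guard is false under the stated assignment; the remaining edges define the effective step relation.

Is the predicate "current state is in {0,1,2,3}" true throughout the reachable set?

Answer: INVARIANT VIOLATED at state 4

Working:
Allowed set {0,1,2,3}
Reach set: {0,4}
  0: safe
  4: ✗ unsafe
witness against invariant: d → 4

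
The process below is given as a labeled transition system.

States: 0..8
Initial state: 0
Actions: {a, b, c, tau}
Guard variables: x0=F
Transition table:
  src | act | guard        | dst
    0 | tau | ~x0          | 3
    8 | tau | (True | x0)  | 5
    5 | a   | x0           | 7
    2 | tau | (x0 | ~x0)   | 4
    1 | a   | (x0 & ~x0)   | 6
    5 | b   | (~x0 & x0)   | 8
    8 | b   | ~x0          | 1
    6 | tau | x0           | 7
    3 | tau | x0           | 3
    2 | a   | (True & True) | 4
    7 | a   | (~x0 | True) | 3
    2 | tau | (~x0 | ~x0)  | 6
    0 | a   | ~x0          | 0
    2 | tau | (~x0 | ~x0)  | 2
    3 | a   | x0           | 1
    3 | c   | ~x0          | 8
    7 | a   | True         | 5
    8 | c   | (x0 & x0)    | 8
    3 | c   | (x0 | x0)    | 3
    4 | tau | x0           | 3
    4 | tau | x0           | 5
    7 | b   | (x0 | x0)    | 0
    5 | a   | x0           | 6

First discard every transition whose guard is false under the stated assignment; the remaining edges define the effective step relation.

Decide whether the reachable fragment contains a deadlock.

Reach set: {0,1,3,5,8}
  0: a→0  tau→3  [2 out]
  1: ∅  [STUCK]
  3: c→8  [1 out]
  5: ∅  [STUCK]
  8: b→1  tau→5  [2 out]
witness 1: tau·c·b

Answer: DEADLOCK at state 1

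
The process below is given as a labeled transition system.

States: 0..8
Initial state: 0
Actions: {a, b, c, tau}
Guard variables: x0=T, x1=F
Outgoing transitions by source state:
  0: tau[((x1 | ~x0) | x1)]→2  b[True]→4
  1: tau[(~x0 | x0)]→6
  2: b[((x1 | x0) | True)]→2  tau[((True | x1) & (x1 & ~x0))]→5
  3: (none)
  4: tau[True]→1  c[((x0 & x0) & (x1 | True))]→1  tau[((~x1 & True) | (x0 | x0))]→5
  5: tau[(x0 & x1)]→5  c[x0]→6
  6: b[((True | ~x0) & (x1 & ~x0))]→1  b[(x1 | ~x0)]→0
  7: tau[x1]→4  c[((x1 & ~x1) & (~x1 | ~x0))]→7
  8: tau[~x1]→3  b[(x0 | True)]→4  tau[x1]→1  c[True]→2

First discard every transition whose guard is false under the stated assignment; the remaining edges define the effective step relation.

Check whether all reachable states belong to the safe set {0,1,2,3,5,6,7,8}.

Answer: INVARIANT VIOLATED at state 4

Working:
Inv-set: {0,1,2,3,5,6,7,8}
R = {0,1,4,5,6}
  0: safe
  1: safe
  4: outside
  5: safe
  6: safe
counterexample path to 4: b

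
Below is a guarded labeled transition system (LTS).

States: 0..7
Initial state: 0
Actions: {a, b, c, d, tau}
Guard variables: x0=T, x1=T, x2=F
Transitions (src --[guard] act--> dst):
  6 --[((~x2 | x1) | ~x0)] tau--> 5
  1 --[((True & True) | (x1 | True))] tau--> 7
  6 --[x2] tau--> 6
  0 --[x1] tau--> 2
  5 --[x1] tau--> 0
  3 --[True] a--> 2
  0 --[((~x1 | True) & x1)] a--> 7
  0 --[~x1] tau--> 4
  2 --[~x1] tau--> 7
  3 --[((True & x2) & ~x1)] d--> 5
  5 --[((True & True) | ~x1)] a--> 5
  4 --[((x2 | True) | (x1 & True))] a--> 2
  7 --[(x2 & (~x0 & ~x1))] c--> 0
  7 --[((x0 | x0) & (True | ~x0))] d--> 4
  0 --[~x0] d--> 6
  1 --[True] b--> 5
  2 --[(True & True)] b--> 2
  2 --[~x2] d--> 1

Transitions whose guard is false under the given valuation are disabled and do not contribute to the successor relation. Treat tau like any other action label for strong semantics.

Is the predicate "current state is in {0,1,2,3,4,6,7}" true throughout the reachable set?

Allowed set {0,1,2,3,4,6,7}
Reach set: {0,1,2,4,5,7}
  0: ✓
  1: ✓
  2: ✓
  4: ✓
  5: VIOLATES
  7: ✓
witness against invariant: tau·d·b → 5

Answer: INVARIANT VIOLATED at state 5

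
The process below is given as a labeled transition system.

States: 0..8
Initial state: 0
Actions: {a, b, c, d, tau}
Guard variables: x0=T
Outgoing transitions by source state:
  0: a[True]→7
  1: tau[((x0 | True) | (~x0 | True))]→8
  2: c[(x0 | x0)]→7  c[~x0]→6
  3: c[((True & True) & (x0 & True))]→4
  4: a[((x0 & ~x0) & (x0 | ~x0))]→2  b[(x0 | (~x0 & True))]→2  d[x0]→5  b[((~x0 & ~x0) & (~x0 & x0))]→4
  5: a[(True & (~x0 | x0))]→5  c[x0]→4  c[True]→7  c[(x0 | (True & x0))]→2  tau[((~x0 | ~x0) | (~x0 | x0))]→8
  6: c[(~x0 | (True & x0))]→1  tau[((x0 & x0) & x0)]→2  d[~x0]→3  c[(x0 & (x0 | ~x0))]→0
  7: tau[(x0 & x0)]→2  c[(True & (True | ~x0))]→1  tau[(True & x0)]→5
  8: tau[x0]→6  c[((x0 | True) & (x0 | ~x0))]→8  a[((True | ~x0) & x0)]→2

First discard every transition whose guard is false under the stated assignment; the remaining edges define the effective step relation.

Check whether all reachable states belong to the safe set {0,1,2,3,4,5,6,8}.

Safe = {0,1,2,3,4,5,6,8}
Reach set: {0,1,2,4,5,6,7,8}
  0: ok
  1: ok
  2: ok
  4: ok
  5: ok
  6: ok
  7: VIOLATES
  8: ok
witness against invariant: a → 7

Answer: INVARIANT VIOLATED at state 7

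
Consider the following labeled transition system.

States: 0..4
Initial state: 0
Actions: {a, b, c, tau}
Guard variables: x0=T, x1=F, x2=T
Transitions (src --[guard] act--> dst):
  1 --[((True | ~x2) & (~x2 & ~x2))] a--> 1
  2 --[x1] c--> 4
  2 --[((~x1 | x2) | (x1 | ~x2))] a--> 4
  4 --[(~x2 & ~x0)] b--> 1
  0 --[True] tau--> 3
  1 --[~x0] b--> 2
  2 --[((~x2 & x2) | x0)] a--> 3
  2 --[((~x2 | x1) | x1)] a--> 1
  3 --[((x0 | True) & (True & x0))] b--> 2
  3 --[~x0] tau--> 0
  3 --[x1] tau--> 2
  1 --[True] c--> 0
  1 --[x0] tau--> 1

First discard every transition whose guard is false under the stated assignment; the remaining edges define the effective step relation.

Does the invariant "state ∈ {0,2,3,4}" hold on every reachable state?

Inv-set: {0,2,3,4}
Reachable = {0,2,3,4}
  0: ✓
  2: ✓
  3: ✓
  4: ✓

Answer: INVARIANT HOLDS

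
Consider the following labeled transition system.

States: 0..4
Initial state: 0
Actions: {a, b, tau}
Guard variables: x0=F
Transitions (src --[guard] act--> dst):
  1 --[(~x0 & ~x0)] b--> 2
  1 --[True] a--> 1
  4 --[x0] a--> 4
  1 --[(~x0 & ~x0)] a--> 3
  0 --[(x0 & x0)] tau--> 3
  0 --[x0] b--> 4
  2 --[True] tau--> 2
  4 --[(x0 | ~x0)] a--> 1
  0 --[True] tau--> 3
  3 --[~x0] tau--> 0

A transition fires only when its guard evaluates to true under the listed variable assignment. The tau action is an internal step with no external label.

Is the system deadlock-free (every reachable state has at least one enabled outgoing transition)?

Answer: DEADLOCK-FREE

Working:
R = {0,3}
  0: tau→3  [deg 1]
  3: tau→0  [deg 1]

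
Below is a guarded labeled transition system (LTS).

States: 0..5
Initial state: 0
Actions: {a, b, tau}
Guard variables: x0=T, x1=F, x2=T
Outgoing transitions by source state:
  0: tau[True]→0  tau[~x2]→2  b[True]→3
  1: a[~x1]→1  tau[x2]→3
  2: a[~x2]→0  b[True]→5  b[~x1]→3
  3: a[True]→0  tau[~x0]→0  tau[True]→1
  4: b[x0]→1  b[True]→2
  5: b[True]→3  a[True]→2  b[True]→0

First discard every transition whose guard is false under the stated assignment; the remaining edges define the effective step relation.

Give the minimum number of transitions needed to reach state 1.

Answer: 2

Working:
BFS to 1:
  Layer 0: {0}
  Layer 1: {3}
  Layer 2: {1}
1 enters at depth 2; path b·tau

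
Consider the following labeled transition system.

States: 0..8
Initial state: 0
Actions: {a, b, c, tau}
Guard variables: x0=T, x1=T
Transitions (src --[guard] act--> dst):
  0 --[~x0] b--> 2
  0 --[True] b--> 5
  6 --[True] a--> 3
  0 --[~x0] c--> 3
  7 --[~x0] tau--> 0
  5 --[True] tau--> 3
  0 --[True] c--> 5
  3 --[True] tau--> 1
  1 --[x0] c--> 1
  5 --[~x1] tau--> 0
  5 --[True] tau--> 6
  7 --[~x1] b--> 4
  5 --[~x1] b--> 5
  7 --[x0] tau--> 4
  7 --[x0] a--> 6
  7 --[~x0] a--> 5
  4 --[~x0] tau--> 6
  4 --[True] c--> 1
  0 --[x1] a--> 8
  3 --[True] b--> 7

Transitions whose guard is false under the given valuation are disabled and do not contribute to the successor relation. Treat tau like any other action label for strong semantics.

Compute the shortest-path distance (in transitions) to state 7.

BFS to 7:
  Layer 0: {0}
  Layer 1: {5,8}
  Layer 2: {3,6}
  Layer 3: {1,7}
first hit 7 at d=3 via b·tau·b

Answer: 3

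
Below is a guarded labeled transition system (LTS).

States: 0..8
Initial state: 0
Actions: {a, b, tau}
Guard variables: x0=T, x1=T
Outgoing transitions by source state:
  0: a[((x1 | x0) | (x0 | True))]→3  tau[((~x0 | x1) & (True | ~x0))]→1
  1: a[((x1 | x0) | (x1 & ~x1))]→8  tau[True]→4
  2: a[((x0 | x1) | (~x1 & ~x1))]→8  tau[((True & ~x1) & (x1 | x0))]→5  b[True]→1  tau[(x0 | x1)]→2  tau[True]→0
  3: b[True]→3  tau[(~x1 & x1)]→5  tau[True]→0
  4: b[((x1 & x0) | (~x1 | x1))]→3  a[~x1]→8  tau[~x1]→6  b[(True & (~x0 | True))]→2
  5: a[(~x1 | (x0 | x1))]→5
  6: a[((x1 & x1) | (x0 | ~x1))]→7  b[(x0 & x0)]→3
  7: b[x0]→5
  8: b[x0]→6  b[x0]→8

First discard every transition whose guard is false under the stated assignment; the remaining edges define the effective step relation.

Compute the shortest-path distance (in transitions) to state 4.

Answer: 2

Trace:
BFS to 4:
  L0 = {0}
  L1 = {1,3}
  L2 = {4,8}
4 enters at depth 2; path tau·tau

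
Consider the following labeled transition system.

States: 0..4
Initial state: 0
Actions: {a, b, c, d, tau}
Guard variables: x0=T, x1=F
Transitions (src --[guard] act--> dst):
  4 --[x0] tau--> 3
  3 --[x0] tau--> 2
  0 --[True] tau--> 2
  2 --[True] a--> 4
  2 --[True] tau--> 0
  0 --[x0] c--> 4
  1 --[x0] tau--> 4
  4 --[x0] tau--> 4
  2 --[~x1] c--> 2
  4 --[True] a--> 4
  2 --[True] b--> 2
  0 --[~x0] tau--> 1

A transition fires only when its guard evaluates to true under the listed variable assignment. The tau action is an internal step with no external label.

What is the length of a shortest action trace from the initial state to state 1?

BFS to 1:
  Layer 0: {0}
  Layer 1: {2,4}
  Layer 2: {3}
1 never appears.

Answer: UNREACHABLE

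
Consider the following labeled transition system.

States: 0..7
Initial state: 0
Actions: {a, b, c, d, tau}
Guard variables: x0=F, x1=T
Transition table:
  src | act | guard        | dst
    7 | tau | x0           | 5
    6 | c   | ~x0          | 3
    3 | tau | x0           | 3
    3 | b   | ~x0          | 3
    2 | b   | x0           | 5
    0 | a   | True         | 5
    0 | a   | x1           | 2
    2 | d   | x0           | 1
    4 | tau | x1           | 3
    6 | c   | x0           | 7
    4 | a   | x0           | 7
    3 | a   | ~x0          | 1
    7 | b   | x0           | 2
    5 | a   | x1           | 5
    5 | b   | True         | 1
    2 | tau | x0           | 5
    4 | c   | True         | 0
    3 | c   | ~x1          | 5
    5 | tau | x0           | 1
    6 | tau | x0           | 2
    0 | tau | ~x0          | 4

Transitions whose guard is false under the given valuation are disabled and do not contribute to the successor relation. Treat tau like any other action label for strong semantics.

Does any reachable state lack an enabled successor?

Answer: DEADLOCK at state 1

Trace:
Reachable = {0,1,2,3,4,5}
  0: a→2  a→5  tau→4  [3 out]
  1: ∅  [deadlock]
  2: ∅  [deadlock]
  3: a→1  b→3  [2 out]
  4: c→0  tau→3  [2 out]
  5: a→5  b→1  [2 out]
Path to 1: a·b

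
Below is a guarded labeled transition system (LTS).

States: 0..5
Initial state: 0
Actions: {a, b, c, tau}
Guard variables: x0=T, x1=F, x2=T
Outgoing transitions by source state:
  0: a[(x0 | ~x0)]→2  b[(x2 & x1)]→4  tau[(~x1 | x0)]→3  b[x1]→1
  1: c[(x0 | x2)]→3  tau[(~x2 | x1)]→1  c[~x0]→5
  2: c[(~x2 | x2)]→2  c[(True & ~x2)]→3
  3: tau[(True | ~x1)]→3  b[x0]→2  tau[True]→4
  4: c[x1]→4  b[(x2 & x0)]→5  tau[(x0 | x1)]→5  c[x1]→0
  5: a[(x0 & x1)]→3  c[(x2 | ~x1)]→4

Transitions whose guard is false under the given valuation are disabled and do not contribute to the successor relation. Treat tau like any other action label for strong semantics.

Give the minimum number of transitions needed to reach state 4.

BFS to 4:
  Layer 0: {0}
  Layer 1: {2,3}
  Layer 2: {4}
4 enters at depth 2; path tau·tau

Answer: 2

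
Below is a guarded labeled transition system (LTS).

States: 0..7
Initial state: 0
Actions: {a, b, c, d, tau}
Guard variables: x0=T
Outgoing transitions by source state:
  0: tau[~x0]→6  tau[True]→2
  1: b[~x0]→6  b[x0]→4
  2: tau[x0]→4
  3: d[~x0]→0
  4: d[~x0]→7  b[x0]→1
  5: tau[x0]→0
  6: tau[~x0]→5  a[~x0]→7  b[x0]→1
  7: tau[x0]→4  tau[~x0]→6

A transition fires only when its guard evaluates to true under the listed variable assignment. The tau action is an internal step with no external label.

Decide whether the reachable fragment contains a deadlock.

Reachable = {0,1,2,4}
  0: tau→2  [deg 1]
  1: b→4  [deg 1]
  2: tau→4  [deg 1]
  4: b→1  [deg 1]

Answer: DEADLOCK-FREE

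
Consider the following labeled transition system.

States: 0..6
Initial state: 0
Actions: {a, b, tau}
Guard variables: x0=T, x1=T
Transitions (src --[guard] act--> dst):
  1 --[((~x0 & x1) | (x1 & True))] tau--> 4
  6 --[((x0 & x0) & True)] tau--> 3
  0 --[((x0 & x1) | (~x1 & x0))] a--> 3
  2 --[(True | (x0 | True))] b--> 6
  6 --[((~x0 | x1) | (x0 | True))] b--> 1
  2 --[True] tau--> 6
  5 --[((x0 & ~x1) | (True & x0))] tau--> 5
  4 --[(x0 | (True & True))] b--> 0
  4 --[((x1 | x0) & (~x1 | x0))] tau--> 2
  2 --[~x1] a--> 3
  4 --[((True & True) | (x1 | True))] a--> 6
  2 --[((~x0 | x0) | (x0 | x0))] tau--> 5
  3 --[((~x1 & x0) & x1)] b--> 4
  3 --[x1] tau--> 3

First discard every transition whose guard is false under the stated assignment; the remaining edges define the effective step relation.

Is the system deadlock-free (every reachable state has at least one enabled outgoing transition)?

Reachable = {0,3}
  0: a→3  [deg 1]
  3: tau→3  [deg 1]

Answer: DEADLOCK-FREE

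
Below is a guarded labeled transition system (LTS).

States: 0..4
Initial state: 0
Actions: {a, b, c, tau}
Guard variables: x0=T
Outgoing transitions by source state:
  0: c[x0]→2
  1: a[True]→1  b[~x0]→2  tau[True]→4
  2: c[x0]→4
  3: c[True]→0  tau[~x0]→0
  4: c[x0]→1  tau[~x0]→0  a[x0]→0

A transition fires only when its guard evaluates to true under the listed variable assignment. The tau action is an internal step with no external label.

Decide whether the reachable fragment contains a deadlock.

Reach set: {0,1,2,4}
  0: c→2  [1 out]
  1: a→1  tau→4  [2 out]
  2: c→4  [1 out]
  4: a→0  c→1  [2 out]

Answer: DEADLOCK-FREE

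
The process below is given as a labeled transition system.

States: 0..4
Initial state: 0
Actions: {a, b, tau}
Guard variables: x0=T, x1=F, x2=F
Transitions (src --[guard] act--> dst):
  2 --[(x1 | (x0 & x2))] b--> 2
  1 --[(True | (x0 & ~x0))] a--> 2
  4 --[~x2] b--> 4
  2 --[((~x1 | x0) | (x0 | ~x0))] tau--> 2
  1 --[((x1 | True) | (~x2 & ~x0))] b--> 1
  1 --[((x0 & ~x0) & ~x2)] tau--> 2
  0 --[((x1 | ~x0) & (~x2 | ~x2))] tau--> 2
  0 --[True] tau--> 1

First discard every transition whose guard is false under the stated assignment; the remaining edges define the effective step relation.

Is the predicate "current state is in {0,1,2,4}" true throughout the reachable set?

Answer: INVARIANT HOLDS

Working:
Inv-set: {0,1,2,4}
R = {0,1,2}
  0: safe
  1: safe
  2: safe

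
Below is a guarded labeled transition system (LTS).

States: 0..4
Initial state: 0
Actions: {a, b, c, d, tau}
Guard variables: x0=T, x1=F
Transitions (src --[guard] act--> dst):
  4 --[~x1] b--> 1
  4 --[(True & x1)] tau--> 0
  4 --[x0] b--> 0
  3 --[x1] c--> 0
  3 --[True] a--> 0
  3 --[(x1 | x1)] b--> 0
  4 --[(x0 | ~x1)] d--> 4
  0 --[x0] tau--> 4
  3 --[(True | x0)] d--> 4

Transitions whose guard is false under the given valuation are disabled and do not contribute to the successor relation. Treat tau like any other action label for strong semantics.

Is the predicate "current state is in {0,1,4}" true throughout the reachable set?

Allowed set {0,1,4}
Reach set: {0,1,4}
  0: safe
  1: safe
  4: safe

Answer: INVARIANT HOLDS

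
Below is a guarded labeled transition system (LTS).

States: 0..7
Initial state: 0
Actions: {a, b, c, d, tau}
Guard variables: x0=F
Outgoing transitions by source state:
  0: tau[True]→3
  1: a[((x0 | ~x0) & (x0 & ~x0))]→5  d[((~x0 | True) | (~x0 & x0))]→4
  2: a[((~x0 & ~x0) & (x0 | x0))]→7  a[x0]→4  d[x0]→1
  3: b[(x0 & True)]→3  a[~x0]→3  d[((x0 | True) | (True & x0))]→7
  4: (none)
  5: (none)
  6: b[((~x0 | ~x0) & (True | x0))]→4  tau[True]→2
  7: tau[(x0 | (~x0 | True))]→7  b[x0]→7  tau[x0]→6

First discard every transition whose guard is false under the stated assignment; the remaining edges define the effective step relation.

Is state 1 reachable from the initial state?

After dropping false guards: 7 live edges.
depth 0: {0}
depth 1: {3}  now seen {0,3}
depth 2: {7}  now seen {0,3,7}
Reachable = {0,3,7}

Answer: UNREACHABLE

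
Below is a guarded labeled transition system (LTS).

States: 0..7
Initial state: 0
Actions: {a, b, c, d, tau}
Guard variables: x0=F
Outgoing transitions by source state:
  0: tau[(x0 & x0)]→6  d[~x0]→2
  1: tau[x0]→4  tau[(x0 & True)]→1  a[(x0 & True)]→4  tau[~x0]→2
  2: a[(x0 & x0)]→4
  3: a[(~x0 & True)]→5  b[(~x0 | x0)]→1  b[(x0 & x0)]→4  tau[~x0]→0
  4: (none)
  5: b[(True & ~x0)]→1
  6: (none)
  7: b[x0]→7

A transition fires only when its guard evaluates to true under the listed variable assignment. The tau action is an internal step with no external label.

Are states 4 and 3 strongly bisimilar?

Answer: NOT BISIMILAR

Trace:
Refine partition for ~:
  round 0: {{0,1,2,3,4,5,6,7}}
  round 1: {{0},{1},{2,4,6,7},{3},{5}}
Fixed point at round 2; 5 class(es).
4∈{2,4,6,7}, 3∈{3}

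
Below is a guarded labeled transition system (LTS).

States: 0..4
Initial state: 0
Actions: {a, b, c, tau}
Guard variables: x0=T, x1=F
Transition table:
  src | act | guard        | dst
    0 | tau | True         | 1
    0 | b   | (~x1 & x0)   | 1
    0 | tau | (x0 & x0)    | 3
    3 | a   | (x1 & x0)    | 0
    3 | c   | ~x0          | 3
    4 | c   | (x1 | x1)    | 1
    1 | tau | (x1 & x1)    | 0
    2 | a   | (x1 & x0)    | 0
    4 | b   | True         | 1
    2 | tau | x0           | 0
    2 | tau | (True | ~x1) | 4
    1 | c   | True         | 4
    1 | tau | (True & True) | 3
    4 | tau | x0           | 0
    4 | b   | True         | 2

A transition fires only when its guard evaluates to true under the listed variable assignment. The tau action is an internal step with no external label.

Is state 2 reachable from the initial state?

After dropping false guards: 10 live edges.
Layer 0: {0}
Layer 1: {1,3}  cumulative {0,1,3}
Layer 2: {4}  cumulative {0,1,3,4}
Layer 3: {2}  cumulative {0,1,2,3,4}
Reach set: {0,1,2,3,4}
trace reaching 2: tau·c·b

Answer: REACHABLE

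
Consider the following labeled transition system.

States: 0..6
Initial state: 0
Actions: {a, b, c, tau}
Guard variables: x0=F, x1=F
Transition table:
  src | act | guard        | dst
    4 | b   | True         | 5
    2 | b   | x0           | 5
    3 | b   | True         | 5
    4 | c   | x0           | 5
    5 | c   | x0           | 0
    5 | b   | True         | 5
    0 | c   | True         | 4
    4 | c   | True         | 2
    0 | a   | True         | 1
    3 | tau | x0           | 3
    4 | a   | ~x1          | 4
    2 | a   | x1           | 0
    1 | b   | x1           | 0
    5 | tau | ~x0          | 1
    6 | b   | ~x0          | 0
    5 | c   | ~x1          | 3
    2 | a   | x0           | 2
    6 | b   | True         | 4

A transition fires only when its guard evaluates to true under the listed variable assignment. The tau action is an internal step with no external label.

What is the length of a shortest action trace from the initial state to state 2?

BFS to 2:
  Layer 0: {0}
  Layer 1: {1,4}
  Layer 2: {2,5}
depth(2)=2, e.g. c·c

Answer: 2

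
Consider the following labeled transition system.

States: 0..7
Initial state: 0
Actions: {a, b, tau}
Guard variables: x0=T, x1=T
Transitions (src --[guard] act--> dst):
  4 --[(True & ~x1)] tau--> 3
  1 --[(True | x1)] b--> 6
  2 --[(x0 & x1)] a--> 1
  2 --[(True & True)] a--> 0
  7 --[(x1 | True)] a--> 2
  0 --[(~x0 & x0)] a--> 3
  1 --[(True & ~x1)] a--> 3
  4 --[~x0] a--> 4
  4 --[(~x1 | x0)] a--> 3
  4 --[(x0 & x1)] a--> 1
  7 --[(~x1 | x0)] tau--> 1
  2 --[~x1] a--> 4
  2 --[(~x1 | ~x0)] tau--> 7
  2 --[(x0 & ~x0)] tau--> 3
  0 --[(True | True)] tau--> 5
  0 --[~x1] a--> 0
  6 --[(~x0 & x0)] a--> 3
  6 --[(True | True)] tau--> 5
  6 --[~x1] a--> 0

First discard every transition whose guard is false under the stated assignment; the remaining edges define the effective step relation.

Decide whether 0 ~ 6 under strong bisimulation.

Bisimulation quotient by refinement:
  π0 = {{0,1,2,3,4,5,6,7}}
  π1 = {{0,6},{1},{2,4},{3,5},{7}}
  π2 = {{0,6},{1},{2},{3,5},{4},{7}}
Fixed point at round 3; 6 class(es).
class of 0: {0,6}; class of 6: {0,6}

Answer: BISIMILAR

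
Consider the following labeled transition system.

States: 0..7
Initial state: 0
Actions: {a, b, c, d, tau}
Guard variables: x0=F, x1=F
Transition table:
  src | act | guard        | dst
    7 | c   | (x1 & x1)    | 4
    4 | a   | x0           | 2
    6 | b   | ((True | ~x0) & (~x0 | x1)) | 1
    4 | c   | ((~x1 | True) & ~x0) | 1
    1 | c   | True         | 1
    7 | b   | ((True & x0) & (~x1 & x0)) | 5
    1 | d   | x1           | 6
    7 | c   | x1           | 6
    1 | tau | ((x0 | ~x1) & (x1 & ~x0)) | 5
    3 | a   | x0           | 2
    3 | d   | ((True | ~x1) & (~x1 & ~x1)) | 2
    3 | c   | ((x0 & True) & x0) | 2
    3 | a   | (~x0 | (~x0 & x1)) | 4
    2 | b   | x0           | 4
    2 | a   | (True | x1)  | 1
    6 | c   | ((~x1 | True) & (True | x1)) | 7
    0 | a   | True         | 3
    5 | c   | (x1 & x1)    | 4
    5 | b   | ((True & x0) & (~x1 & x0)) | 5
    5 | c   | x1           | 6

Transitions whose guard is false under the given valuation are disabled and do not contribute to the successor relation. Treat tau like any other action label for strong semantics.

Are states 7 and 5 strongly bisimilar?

Bisimulation quotient by refinement:
  π0 = {{0,1,2,3,4,5,6,7}}
  π1 = {{0,2},{1,4},{3},{5,7},{6}}
  π2 = {{0},{1,4},{2},{3},{5,7},{6}}
Fixed point at round 3; 6 class(es).
7∈{5,7}, 5∈{5,7}

Answer: BISIMILAR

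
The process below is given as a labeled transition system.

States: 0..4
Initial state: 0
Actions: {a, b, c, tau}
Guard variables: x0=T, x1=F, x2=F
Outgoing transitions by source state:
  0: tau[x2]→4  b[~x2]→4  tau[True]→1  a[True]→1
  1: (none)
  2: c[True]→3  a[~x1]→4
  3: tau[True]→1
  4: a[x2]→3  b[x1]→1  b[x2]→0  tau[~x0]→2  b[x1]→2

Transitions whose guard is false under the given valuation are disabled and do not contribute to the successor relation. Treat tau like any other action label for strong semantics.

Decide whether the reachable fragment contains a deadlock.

Reach set: {0,1,4}
  0: a→1  b→4  tau→1  [deg 3]
  1: ∅  [no exit]
  4: ∅  [no exit]
trace reaching 1: tau

Answer: DEADLOCK at state 1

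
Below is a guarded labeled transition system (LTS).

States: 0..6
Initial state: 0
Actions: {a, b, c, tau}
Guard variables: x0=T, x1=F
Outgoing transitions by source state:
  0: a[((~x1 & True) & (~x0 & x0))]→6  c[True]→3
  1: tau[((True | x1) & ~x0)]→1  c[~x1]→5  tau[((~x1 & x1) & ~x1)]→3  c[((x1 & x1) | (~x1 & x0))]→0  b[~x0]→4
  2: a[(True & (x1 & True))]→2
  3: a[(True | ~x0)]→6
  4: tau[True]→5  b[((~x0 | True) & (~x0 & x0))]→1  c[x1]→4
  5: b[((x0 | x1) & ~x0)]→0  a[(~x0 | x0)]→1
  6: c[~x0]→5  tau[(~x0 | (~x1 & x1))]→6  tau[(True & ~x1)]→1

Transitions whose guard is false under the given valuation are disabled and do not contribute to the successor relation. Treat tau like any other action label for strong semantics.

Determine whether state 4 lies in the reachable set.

Answer: UNREACHABLE

Analysis:
7 transition(s) survive guard evaluation.
L0 = {0}
L1 = {3}  now seen {0,3}
L2 = {6}  now seen {0,3,6}
L3 = {1}  now seen {0,1,3,6}
L4 = {5}  now seen {0,1,3,5,6}
Reachable = {0,1,3,5,6}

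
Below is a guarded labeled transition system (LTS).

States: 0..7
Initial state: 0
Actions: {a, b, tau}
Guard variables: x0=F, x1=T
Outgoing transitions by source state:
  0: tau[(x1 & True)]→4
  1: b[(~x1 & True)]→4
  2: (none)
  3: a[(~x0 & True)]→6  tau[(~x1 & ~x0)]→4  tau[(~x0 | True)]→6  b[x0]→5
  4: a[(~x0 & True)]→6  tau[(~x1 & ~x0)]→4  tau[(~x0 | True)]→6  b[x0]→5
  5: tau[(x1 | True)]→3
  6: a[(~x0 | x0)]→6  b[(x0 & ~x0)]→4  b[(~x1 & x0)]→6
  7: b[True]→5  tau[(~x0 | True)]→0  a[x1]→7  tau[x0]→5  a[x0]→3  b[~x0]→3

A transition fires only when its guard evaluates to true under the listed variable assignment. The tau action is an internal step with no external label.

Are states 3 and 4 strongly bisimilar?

Compute ~ classes (split until stable):
  round 0: {{0,1,2,3,4,5,6,7}}
  round 1: {{0,5},{1,2},{3,4},{6},{7}}
stable after 2 split(s): 5 block(s)
[3]={3,4}  [4]={3,4}

Answer: BISIMILAR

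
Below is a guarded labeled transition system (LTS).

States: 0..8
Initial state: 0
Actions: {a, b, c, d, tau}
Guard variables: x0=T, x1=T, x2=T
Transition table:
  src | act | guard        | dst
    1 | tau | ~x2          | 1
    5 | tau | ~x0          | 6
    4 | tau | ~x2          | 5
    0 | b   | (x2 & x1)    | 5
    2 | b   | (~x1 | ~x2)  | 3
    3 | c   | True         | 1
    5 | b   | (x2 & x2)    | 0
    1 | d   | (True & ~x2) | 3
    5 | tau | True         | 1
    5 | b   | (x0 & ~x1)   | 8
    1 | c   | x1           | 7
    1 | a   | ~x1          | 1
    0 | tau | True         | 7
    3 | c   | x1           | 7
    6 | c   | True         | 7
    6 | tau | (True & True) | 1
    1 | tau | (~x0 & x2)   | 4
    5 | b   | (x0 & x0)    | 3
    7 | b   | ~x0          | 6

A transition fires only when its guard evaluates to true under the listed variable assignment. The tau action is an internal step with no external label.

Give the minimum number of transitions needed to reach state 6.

Answer: UNREACHABLE

Working:
BFS to 6:
  L0 = {0}
  L1 = {5,7}
  L2 = {1,3}
6 never appears.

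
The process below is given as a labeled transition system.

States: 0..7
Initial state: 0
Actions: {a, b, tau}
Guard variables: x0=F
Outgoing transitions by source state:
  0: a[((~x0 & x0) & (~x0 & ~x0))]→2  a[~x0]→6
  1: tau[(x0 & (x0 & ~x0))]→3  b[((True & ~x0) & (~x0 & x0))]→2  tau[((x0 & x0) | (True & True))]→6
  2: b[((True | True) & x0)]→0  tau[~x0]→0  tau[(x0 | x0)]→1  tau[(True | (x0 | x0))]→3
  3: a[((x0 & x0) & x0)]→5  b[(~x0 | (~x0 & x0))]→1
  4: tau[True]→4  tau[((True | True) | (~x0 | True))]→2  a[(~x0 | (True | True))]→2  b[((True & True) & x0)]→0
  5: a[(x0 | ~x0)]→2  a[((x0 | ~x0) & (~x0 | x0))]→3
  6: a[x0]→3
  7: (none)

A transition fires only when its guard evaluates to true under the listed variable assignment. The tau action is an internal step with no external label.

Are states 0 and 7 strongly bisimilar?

Refine partition for ~:
  round 0: {{0,1,2,3,4,5,6,7}}
  round 1: {{0,5},{1,2},{3},{4},{6,7}}
  round 2: {{0},{1},{2},{3},{4},{5},{6,7}}
7 equivalence class(es) (converged in 3)
0∈{0}, 7∈{6,7}

Answer: NOT BISIMILAR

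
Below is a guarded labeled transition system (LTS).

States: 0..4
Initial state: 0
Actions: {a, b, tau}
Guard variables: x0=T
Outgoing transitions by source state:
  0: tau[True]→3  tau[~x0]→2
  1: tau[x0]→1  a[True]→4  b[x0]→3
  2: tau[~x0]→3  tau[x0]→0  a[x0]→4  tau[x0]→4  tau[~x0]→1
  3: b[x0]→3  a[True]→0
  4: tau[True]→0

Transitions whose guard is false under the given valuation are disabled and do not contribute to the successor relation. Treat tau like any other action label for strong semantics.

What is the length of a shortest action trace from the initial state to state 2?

BFS to 2:
  Layer 0: {0}
  Layer 1: {3}
2 never appears.

Answer: UNREACHABLE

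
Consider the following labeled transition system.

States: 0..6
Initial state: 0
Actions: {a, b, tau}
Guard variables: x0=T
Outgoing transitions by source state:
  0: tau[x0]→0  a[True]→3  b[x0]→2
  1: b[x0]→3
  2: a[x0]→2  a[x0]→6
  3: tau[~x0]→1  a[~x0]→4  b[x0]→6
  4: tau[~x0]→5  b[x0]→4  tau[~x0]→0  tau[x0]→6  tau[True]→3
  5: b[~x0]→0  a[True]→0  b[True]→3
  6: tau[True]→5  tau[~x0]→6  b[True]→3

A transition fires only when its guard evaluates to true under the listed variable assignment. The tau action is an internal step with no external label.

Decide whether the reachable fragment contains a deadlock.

Reachable = {0,2,3,5,6}
  0: a→3  b→2  tau→0  [3 exit(s)]
  2: a→2  a→6  [2 exit(s)]
  3: b→6  [1 exit(s)]
  5: a→0  b→3  [2 exit(s)]
  6: b→3  tau→5  [2 exit(s)]

Answer: DEADLOCK-FREE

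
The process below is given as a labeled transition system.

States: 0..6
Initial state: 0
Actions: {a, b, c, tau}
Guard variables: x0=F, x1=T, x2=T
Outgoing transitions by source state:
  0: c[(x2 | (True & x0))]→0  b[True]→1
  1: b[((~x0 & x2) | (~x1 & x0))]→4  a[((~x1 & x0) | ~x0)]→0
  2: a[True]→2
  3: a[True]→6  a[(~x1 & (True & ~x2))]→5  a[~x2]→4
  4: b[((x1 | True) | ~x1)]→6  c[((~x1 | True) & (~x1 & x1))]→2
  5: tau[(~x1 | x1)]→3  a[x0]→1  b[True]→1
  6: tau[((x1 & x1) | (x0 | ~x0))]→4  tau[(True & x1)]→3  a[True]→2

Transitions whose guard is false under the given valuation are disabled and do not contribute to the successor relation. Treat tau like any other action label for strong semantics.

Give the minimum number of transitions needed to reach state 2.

BFS to 2:
  L0 = {0}
  L1 = {1}
  L2 = {4}
  L3 = {6}
  L4 = {2,3}
first hit 2 at d=4 via b·b·b·a

Answer: 4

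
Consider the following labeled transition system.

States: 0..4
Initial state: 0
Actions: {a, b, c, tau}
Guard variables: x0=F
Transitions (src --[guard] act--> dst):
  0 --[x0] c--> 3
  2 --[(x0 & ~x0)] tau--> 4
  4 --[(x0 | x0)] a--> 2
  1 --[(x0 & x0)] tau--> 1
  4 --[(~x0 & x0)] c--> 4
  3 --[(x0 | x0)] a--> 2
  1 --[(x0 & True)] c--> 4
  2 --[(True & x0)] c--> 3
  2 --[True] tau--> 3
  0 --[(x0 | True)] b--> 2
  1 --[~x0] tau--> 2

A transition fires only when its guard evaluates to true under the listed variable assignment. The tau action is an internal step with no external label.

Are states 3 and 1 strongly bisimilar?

Bisimulation quotient by refinement:
  round 0: {{0,1,2,3,4}}
  round 1: {{0},{1,2},{3,4}}
  round 2: {{0},{1},{2},{3,4}}
stable after 3 split(s): 4 block(s)
[3]={3,4}  [1]={1}

Answer: NOT BISIMILAR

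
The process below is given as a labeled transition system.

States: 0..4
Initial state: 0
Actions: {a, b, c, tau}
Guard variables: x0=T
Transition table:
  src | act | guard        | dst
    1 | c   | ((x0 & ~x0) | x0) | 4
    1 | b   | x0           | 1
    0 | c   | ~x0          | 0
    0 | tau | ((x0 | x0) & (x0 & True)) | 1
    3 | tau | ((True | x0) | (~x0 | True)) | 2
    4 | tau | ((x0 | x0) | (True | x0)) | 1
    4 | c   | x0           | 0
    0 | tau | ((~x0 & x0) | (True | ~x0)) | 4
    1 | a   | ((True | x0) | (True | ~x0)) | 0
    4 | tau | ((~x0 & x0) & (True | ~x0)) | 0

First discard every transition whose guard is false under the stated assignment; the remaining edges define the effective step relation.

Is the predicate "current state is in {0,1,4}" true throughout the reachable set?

Safe = {0,1,4}
Reach set: {0,1,4}
  0: ok
  1: ok
  4: ok

Answer: INVARIANT HOLDS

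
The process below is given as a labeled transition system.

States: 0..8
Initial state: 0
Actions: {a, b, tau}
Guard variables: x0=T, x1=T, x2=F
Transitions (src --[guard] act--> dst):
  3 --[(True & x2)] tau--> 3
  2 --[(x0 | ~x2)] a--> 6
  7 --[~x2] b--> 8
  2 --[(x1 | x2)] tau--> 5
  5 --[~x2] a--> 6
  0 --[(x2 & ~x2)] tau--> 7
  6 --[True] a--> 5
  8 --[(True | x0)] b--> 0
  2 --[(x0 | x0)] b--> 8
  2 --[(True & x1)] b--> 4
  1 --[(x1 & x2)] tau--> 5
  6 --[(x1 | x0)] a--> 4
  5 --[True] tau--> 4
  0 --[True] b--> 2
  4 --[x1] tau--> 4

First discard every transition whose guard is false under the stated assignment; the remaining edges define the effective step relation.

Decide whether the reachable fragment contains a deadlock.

Answer: DEADLOCK-FREE

Working:
Reachable = {0,2,4,5,6,8}
  0: b→2  [deg 1]
  2: a→6  b→4  b→8  tau→5  [deg 4]
  4: tau→4  [deg 1]
  5: a→6  tau→4  [deg 2]
  6: a→4  a→5  [deg 2]
  8: b→0  [deg 1]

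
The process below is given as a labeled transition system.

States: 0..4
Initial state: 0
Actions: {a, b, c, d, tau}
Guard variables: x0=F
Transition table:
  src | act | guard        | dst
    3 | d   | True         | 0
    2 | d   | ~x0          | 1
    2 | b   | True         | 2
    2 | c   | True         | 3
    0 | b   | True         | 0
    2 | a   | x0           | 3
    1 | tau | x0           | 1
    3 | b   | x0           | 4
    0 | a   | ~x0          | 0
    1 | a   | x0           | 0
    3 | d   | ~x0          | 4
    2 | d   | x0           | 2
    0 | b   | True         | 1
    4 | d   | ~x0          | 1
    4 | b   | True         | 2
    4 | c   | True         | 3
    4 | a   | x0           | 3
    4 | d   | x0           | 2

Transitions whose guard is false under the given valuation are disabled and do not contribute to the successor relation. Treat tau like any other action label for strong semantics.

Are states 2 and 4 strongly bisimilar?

Answer: BISIMILAR

Working:
Compute ~ classes (split until stable):
  P[0] = {{0,1,2,3,4}}
  P[1] = {{0},{1},{2,4},{3}}
4 equivalence class(es) (converged in 2)
[2]={2,4}  [4]={2,4}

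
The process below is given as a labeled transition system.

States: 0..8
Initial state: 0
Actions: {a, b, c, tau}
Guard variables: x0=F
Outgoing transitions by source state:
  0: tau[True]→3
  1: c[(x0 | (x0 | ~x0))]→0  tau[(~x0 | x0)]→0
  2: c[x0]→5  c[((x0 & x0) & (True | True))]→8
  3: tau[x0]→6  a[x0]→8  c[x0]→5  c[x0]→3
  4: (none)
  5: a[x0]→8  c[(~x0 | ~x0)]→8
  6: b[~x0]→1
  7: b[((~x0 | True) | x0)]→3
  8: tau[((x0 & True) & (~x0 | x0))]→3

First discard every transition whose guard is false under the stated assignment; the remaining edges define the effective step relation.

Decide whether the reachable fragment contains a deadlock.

R = {0,3}
  0: tau→3  [1 out]
  3: ∅  [STUCK]
Path to 3: tau

Answer: DEADLOCK at state 3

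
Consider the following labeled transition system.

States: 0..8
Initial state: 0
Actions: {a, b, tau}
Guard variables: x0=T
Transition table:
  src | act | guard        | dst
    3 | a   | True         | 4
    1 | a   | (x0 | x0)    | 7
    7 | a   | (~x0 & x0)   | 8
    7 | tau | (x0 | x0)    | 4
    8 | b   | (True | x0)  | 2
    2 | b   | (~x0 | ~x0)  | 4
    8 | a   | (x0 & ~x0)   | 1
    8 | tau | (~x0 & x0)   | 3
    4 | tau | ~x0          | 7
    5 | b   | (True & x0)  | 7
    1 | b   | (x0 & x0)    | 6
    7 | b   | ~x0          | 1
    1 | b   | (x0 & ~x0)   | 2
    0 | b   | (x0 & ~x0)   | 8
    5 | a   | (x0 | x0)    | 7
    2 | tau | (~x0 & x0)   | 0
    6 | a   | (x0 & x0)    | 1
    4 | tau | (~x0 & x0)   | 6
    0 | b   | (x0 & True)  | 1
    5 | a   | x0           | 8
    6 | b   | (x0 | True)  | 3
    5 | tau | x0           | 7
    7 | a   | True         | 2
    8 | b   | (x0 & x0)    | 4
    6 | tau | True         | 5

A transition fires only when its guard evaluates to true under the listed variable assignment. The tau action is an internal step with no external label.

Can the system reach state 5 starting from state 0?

Answer: REACHABLE

Analysis:
After dropping false guards: 15 live edges.
depth 0: {0}
depth 1: {1}  now seen {0,1}
depth 2: {6,7}  now seen {0,1,6,7}
depth 3: {2,3,4,5}  now seen {0,1,2,3,4,5,6,7}
depth 4: {8}  now seen {0,1,2,3,4,5,6,7,8}
Reach set: {0,1,2,3,4,5,6,7,8}
witness 5: b·b·tau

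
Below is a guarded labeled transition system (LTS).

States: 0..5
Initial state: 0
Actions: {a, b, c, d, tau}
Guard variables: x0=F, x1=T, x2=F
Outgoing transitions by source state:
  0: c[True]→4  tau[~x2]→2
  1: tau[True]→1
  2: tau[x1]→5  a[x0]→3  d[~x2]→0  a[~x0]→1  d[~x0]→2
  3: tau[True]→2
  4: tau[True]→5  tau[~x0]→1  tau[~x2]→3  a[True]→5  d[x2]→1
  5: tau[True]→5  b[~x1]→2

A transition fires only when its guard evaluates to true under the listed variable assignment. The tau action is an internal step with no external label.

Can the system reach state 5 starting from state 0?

Answer: REACHABLE

Analysis:
13 transition(s) survive guard evaluation.
Layer 0: {0}
Layer 1: {2,4}  cumulative {0,2,4}
Layer 2: {1,3,5}  cumulative {0,1,2,3,4,5}
R = {0,1,2,3,4,5}
witness 5: c·tau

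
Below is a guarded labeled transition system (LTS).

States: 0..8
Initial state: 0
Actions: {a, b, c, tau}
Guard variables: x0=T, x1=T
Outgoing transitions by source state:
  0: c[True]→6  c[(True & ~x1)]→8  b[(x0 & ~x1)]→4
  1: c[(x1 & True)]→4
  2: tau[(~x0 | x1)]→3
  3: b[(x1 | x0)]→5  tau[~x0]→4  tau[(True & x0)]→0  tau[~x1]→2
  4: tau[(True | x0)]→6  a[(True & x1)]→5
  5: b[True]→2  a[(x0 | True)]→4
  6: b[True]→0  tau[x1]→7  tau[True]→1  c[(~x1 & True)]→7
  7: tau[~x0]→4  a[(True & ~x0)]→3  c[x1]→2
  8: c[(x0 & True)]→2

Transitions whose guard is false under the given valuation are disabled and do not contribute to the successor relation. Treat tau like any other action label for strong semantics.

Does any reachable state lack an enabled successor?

Reachable = {0,1,2,3,4,5,6,7}
  0: c→6  [1 exit(s)]
  1: c→4  [1 exit(s)]
  2: tau→3  [1 exit(s)]
  3: b→5  tau→0  [2 exit(s)]
  4: a→5  tau→6  [2 exit(s)]
  5: a→4  b→2  [2 exit(s)]
  6: b→0  tau→1  tau→7  [3 exit(s)]
  7: c→2  [1 exit(s)]

Answer: DEADLOCK-FREE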